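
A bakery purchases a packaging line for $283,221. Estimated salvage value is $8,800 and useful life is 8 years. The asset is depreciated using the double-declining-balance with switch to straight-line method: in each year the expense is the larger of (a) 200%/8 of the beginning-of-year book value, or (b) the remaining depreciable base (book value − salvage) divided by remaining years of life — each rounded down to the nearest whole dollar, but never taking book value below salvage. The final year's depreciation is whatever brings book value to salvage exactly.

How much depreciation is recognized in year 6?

Depreciable base = $283,221 − $8,800 = $274,421.
Year 1: DB = ⌊$283,221 × 200%/8⌋ = $70,805; SL = ⌊$274,421/8⌋ = $34,302 → take DB $70,805. Book value $212,416.
Year 2: DB = ⌊$212,416 × 200%/8⌋ = $53,104; SL = ⌊$203,616/7⌋ = $29,088 → take DB $53,104. Book value $159,312.
Year 3: DB = ⌊$159,312 × 200%/8⌋ = $39,828; SL = ⌊$150,512/6⌋ = $25,085 → take DB $39,828. Book value $119,484.
Year 4: DB = ⌊$119,484 × 200%/8⌋ = $29,871; SL = ⌊$110,684/5⌋ = $22,136 → take DB $29,871. Book value $89,613.
Year 5: DB = ⌊$89,613 × 200%/8⌋ = $22,403; SL = ⌊$80,813/4⌋ = $20,203 → take DB $22,403. Book value $67,210.
Year 6: DB = ⌊$67,210 × 200%/8⌋ = $16,802; SL = ⌊$58,410/3⌋ = $19,470 → take SL $19,470. Book value $47,740.

$19,470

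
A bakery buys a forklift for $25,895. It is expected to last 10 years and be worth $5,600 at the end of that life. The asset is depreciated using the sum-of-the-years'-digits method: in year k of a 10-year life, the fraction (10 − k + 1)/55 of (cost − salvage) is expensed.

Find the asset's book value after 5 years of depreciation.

$11,135

Depreciable base = $25,895 − $5,600 = $20,295.
Sum of the years' digits = 10+9+8+7+6+5+4+3+2+1 = 55.
Year 1: $20,295 × 10/55 = $3,690. Book value $22,205.
Year 2: $20,295 × 9/55 = $3,321. Book value $18,884.
Year 3: $20,295 × 8/55 = $2,952. Book value $15,932.
Year 4: $20,295 × 7/55 = $2,583. Book value $13,349.
Year 5: $20,295 × 6/55 = $2,214. Book value $11,135.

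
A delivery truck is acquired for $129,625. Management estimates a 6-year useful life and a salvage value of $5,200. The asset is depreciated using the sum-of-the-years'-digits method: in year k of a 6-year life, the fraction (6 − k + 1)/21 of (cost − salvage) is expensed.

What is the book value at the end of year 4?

Depreciable base = $129,625 − $5,200 = $124,425.
Sum of the years' digits = 6+5+4+3+2+1 = 21.
Year 1: $124,425 × 6/21 = $35,550. Book value $94,075.
Year 2: $124,425 × 5/21 = $29,625. Book value $64,450.
Year 3: $124,425 × 4/21 = $23,700. Book value $40,750.
Year 4: $124,425 × 3/21 = $17,775. Book value $22,975.

$22,975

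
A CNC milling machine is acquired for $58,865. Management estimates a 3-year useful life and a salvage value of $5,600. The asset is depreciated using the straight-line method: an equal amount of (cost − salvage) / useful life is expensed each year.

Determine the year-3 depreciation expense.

Depreciable base = $58,865 − $5,600 = $53,265.
Annual expense = $53,265 / 3 = $17,755.

$17,755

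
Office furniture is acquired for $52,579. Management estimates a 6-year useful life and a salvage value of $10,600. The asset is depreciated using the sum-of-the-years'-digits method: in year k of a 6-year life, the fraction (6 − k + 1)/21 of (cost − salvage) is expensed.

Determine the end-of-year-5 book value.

$12,599

Depreciable base = $52,579 − $10,600 = $41,979.
Sum of the years' digits = 6+5+4+3+2+1 = 21.
Year 1: $41,979 × 6/21 = $11,994. Book value $40,585.
Year 2: $41,979 × 5/21 = $9,995. Book value $30,590.
Year 3: $41,979 × 4/21 = $7,996. Book value $22,594.
Year 4: $41,979 × 3/21 = $5,997. Book value $16,597.
Year 5: $41,979 × 2/21 = $3,998. Book value $12,599.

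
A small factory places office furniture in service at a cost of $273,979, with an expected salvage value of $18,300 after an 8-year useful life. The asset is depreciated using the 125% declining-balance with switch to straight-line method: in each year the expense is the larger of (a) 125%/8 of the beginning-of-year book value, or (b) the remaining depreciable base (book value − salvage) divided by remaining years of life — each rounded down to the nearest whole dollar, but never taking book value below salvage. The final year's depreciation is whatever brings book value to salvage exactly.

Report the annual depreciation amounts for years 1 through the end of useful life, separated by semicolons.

$42,809; $36,120; $30,476; $29,254; $29,255; $29,255; $29,255; $29,255

Depreciable base = $273,979 − $18,300 = $255,679.
Year 1: DB = ⌊$273,979 × 125%/8⌋ = $42,809; SL = ⌊$255,679/8⌋ = $31,959 → take DB $42,809. Book value $231,170.
Year 2: DB = ⌊$231,170 × 125%/8⌋ = $36,120; SL = ⌊$212,870/7⌋ = $30,410 → take DB $36,120. Book value $195,050.
Year 3: DB = ⌊$195,050 × 125%/8⌋ = $30,476; SL = ⌊$176,750/6⌋ = $29,458 → take DB $30,476. Book value $164,574.
Year 4: DB = ⌊$164,574 × 125%/8⌋ = $25,714; SL = ⌊$146,274/5⌋ = $29,254 → take SL $29,254. Book value $135,320.
Year 5: DB = ⌊$135,320 × 125%/8⌋ = $21,143; SL = ⌊$117,020/4⌋ = $29,255 → take SL $29,255. Book value $106,065.
Year 6: DB = ⌊$106,065 × 125%/8⌋ = $16,572; SL = ⌊$87,765/3⌋ = $29,255 → take SL $29,255. Book value $76,810.
Year 7: DB = ⌊$76,810 × 125%/8⌋ = $12,001; SL = ⌊$58,510/2⌋ = $29,255 → take SL $29,255. Book value $47,555.
Year 8 (final): $47,555 − $18,300 = $29,255. Book value $18,300.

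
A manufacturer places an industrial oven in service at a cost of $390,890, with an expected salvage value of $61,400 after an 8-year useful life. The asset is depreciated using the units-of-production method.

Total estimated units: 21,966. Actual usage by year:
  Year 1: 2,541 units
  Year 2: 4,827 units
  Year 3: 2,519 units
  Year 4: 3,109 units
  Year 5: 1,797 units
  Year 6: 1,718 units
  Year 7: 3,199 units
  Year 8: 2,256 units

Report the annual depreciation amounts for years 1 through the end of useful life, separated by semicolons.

$38,115; $72,405; $37,785; $46,635; $26,955; $25,770; $47,985; $33,840

Depreciable base = $390,890 − $61,400 = $329,490.
Rate = $329,490 / 21,966 units = $15 per unit.
Year 1: 2,541 × $15 = $38,115. Book value $352,775.
Year 2: 4,827 × $15 = $72,405. Book value $280,370.
Year 3: 2,519 × $15 = $37,785. Book value $242,585.
Year 4: 3,109 × $15 = $46,635. Book value $195,950.
Year 5: 1,797 × $15 = $26,955. Book value $168,995.
Year 6: 1,718 × $15 = $25,770. Book value $143,225.
Year 7: 3,199 × $15 = $47,985. Book value $95,240.
Year 8: 2,256 × $15 = $33,840. Book value $61,400.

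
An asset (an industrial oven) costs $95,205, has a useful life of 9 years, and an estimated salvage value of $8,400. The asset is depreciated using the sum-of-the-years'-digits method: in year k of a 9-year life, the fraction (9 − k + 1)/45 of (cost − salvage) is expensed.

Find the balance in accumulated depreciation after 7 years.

$81,018

Depreciable base = $95,205 − $8,400 = $86,805.
Sum of the years' digits = 9+8+7+6+5+4+3+2+1 = 45.
Year 1: $86,805 × 9/45 = $17,361. Book value $77,844.
Year 2: $86,805 × 8/45 = $15,432. Book value $62,412.
Year 3: $86,805 × 7/45 = $13,503. Book value $48,909.
Year 4: $86,805 × 6/45 = $11,574. Book value $37,335.
Year 5: $86,805 × 5/45 = $9,645. Book value $27,690.
Year 6: $86,805 × 4/45 = $7,716. Book value $19,974.
Year 7: $86,805 × 3/45 = $5,787. Book value $14,187.
Accumulated through year 7 = $95,205 − $14,187 = $81,018.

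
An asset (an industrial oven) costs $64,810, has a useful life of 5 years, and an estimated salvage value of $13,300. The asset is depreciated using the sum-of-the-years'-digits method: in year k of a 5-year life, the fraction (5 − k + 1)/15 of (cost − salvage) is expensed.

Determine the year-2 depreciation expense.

Depreciable base = $64,810 − $13,300 = $51,510.
Sum of the years' digits = 5+4+3+2+1 = 15.
Year 1: $51,510 × 5/15 = $17,170. Book value $47,640.
Year 2: $51,510 × 4/15 = $13,736. Book value $33,904.

$13,736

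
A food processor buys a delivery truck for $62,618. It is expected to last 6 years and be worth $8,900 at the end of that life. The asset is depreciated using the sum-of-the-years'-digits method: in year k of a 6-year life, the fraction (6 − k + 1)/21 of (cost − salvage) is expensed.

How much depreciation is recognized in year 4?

$7,674

Depreciable base = $62,618 − $8,900 = $53,718.
Sum of the years' digits = 6+5+4+3+2+1 = 21.
Year 1: $53,718 × 6/21 = $15,348. Book value $47,270.
Year 2: $53,718 × 5/21 = $12,790. Book value $34,480.
Year 3: $53,718 × 4/21 = $10,232. Book value $24,248.
Year 4: $53,718 × 3/21 = $7,674. Book value $16,574.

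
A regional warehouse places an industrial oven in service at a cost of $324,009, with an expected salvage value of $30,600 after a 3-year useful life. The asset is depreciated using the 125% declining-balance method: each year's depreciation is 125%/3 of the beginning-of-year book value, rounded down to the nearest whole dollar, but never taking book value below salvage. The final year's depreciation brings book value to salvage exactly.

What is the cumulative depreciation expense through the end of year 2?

Depreciable base = $324,009 − $30,600 = $293,409.
Year 1: ⌊$324,009 × 125%/3⌋ = $135,003. Book value $189,006.
Year 2: ⌊$189,006 × 125%/3⌋ = $78,752. Book value $110,254.
Accumulated through year 2 = $324,009 − $110,254 = $213,755.

$213,755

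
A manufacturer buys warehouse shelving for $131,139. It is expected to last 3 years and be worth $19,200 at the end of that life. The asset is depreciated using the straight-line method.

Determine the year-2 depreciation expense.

$37,313

Depreciable base = $131,139 − $19,200 = $111,939.
Annual expense = $111,939 / 3 = $37,313.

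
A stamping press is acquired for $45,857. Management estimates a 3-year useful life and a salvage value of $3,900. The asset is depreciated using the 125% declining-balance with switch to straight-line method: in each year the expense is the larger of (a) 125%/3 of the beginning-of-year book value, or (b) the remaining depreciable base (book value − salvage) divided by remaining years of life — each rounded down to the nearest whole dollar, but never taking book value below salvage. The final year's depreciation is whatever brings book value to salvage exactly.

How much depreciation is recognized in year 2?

$11,425

Depreciable base = $45,857 − $3,900 = $41,957.
Year 1: DB = ⌊$45,857 × 125%/3⌋ = $19,107; SL = ⌊$41,957/3⌋ = $13,985 → take DB $19,107. Book value $26,750.
Year 2: DB = ⌊$26,750 × 125%/3⌋ = $11,145; SL = ⌊$22,850/2⌋ = $11,425 → take SL $11,425. Book value $15,325.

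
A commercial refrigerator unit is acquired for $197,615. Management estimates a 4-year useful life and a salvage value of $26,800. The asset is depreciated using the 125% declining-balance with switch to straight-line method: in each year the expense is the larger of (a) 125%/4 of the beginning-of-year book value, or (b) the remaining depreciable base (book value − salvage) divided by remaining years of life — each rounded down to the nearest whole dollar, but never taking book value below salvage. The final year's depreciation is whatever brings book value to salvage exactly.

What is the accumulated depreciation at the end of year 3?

$137,512

Depreciable base = $197,615 − $26,800 = $170,815.
Year 1: DB = ⌊$197,615 × 125%/4⌋ = $61,754; SL = ⌊$170,815/4⌋ = $42,703 → take DB $61,754. Book value $135,861.
Year 2: DB = ⌊$135,861 × 125%/4⌋ = $42,456; SL = ⌊$109,061/3⌋ = $36,353 → take DB $42,456. Book value $93,405.
Year 3: DB = ⌊$93,405 × 125%/4⌋ = $29,189; SL = ⌊$66,605/2⌋ = $33,302 → take SL $33,302. Book value $60,103.
Accumulated through year 3 = $197,615 − $60,103 = $137,512.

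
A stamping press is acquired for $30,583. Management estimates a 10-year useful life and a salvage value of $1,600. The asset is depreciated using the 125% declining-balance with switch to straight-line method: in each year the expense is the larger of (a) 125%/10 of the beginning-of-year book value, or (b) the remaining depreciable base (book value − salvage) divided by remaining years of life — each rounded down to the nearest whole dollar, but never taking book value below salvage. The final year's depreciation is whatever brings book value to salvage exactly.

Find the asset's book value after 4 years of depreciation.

$17,791

Depreciable base = $30,583 − $1,600 = $28,983.
Year 1: DB = ⌊$30,583 × 125%/10⌋ = $3,822; SL = ⌊$28,983/10⌋ = $2,898 → take DB $3,822. Book value $26,761.
Year 2: DB = ⌊$26,761 × 125%/10⌋ = $3,345; SL = ⌊$25,161/9⌋ = $2,795 → take DB $3,345. Book value $23,416.
Year 3: DB = ⌊$23,416 × 125%/10⌋ = $2,927; SL = ⌊$21,816/8⌋ = $2,727 → take DB $2,927. Book value $20,489.
Year 4: DB = ⌊$20,489 × 125%/10⌋ = $2,561; SL = ⌊$18,889/7⌋ = $2,698 → take SL $2,698. Book value $17,791.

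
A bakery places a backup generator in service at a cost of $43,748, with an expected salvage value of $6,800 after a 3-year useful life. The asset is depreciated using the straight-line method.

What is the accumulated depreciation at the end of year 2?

Depreciable base = $43,748 − $6,800 = $36,948.
Annual expense = $36,948 / 3 = $12,316.
End of year 1: book value $31,432.
End of year 2: book value $19,116.
Accumulated through year 2 = $43,748 − $19,116 = $24,632.

$24,632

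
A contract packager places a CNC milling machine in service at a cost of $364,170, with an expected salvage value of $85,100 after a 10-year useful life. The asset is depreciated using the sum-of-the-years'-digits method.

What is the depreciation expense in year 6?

Depreciable base = $364,170 − $85,100 = $279,070.
Sum of the years' digits = 10+9+8+7+6+5+4+3+2+1 = 55.
Year 1: $279,070 × 10/55 = $50,740. Book value $313,430.
Year 2: $279,070 × 9/55 = $45,666. Book value $267,764.
Year 3: $279,070 × 8/55 = $40,592. Book value $227,172.
Year 4: $279,070 × 7/55 = $35,518. Book value $191,654.
Year 5: $279,070 × 6/55 = $30,444. Book value $161,210.
Year 6: $279,070 × 5/55 = $25,370. Book value $135,840.

$25,370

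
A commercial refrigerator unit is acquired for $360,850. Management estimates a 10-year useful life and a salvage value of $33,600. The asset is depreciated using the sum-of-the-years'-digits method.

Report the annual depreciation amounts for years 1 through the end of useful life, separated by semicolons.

$59,500; $53,550; $47,600; $41,650; $35,700; $29,750; $23,800; $17,850; $11,900; $5,950

Depreciable base = $360,850 − $33,600 = $327,250.
Sum of the years' digits = 10+9+8+7+6+5+4+3+2+1 = 55.
Year 1: $327,250 × 10/55 = $59,500. Book value $301,350.
Year 2: $327,250 × 9/55 = $53,550. Book value $247,800.
Year 3: $327,250 × 8/55 = $47,600. Book value $200,200.
Year 4: $327,250 × 7/55 = $41,650. Book value $158,550.
Year 5: $327,250 × 6/55 = $35,700. Book value $122,850.
Year 6: $327,250 × 5/55 = $29,750. Book value $93,100.
Year 7: $327,250 × 4/55 = $23,800. Book value $69,300.
Year 8: $327,250 × 3/55 = $17,850. Book value $51,450.
Year 9: $327,250 × 2/55 = $11,900. Book value $39,550.
Year 10: $327,250 × 1/55 = $5,950. Book value $33,600.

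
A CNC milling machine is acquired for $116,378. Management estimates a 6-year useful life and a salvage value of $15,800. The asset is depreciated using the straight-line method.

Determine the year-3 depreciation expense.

Depreciable base = $116,378 − $15,800 = $100,578.
Annual expense = $100,578 / 6 = $16,763.

$16,763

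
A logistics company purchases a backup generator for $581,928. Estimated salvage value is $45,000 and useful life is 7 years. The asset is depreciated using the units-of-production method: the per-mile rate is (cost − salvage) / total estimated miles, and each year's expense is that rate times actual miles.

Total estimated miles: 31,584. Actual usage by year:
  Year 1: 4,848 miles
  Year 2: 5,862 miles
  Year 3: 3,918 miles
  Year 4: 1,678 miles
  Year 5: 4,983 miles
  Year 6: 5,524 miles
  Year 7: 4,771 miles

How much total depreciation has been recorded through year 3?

$248,676

Depreciable base = $581,928 − $45,000 = $536,928.
Rate = $536,928 / 31,584 miles = $17 per mile.
Year 1: 4,848 × $17 = $82,416. Book value $499,512.
Year 2: 5,862 × $17 = $99,654. Book value $399,858.
Year 3: 3,918 × $17 = $66,606. Book value $333,252.
Accumulated through year 3 = $581,928 − $333,252 = $248,676.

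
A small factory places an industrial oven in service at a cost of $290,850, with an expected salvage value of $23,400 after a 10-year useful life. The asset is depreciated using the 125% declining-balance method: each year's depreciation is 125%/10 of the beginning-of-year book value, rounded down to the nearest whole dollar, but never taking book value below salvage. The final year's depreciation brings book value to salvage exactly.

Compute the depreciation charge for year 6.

$18,647

Depreciable base = $290,850 − $23,400 = $267,450.
Year 1: ⌊$290,850 × 125%/10⌋ = $36,356. Book value $254,494.
Year 2: ⌊$254,494 × 125%/10⌋ = $31,811. Book value $222,683.
Year 3: ⌊$222,683 × 125%/10⌋ = $27,835. Book value $194,848.
Year 4: ⌊$194,848 × 125%/10⌋ = $24,356. Book value $170,492.
Year 5: ⌊$170,492 × 125%/10⌋ = $21,311. Book value $149,181.
Year 6: ⌊$149,181 × 125%/10⌋ = $18,647. Book value $130,534.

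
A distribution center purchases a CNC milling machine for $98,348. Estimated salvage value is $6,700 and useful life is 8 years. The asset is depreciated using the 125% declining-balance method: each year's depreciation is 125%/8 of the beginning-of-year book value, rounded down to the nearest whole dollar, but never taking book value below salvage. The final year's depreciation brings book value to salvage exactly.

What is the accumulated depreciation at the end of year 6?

Depreciable base = $98,348 − $6,700 = $91,648.
Year 1: ⌊$98,348 × 125%/8⌋ = $15,366. Book value $82,982.
Year 2: ⌊$82,982 × 125%/8⌋ = $12,965. Book value $70,017.
Year 3: ⌊$70,017 × 125%/8⌋ = $10,940. Book value $59,077.
Year 4: ⌊$59,077 × 125%/8⌋ = $9,230. Book value $49,847.
Year 5: ⌊$49,847 × 125%/8⌋ = $7,788. Book value $42,059.
Year 6: ⌊$42,059 × 125%/8⌋ = $6,571. Book value $35,488.
Accumulated through year 6 = $98,348 − $35,488 = $62,860.

$62,860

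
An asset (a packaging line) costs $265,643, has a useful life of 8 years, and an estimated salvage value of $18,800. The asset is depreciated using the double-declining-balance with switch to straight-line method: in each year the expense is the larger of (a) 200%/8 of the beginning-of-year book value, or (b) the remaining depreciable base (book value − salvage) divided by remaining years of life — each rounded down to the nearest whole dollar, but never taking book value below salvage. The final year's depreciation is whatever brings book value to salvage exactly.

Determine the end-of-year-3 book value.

$112,069

Depreciable base = $265,643 − $18,800 = $246,843.
Year 1: DB = ⌊$265,643 × 200%/8⌋ = $66,410; SL = ⌊$246,843/8⌋ = $30,855 → take DB $66,410. Book value $199,233.
Year 2: DB = ⌊$199,233 × 200%/8⌋ = $49,808; SL = ⌊$180,433/7⌋ = $25,776 → take DB $49,808. Book value $149,425.
Year 3: DB = ⌊$149,425 × 200%/8⌋ = $37,356; SL = ⌊$130,625/6⌋ = $21,770 → take DB $37,356. Book value $112,069.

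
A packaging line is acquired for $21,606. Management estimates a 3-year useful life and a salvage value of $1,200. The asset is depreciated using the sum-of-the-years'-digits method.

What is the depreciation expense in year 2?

Depreciable base = $21,606 − $1,200 = $20,406.
Sum of the years' digits = 3+2+1 = 6.
Year 1: $20,406 × 3/6 = $10,203. Book value $11,403.
Year 2: $20,406 × 2/6 = $6,802. Book value $4,601.

$6,802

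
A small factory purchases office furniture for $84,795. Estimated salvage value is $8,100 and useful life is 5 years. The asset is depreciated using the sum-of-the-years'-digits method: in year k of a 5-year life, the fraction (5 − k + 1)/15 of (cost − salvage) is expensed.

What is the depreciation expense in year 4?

$10,226

Depreciable base = $84,795 − $8,100 = $76,695.
Sum of the years' digits = 5+4+3+2+1 = 15.
Year 1: $76,695 × 5/15 = $25,565. Book value $59,230.
Year 2: $76,695 × 4/15 = $20,452. Book value $38,778.
Year 3: $76,695 × 3/15 = $15,339. Book value $23,439.
Year 4: $76,695 × 2/15 = $10,226. Book value $13,213.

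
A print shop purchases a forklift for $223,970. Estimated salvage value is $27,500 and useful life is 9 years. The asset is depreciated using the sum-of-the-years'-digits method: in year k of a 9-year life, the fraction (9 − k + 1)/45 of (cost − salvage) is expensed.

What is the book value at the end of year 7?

Depreciable base = $223,970 − $27,500 = $196,470.
Sum of the years' digits = 9+8+7+6+5+4+3+2+1 = 45.
Year 1: $196,470 × 9/45 = $39,294. Book value $184,676.
Year 2: $196,470 × 8/45 = $34,928. Book value $149,748.
Year 3: $196,470 × 7/45 = $30,562. Book value $119,186.
Year 4: $196,470 × 6/45 = $26,196. Book value $92,990.
Year 5: $196,470 × 5/45 = $21,830. Book value $71,160.
Year 6: $196,470 × 4/45 = $17,464. Book value $53,696.
Year 7: $196,470 × 3/45 = $13,098. Book value $40,598.

$40,598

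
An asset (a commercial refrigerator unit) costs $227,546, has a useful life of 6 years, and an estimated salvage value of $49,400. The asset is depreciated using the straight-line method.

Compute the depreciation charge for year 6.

$29,691

Depreciable base = $227,546 − $49,400 = $178,146.
Annual expense = $178,146 / 6 = $29,691.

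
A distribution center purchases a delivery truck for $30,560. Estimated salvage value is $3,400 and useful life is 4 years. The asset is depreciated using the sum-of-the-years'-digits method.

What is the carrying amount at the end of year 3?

$6,116

Depreciable base = $30,560 − $3,400 = $27,160.
Sum of the years' digits = 4+3+2+1 = 10.
Year 1: $27,160 × 4/10 = $10,864. Book value $19,696.
Year 2: $27,160 × 3/10 = $8,148. Book value $11,548.
Year 3: $27,160 × 2/10 = $5,432. Book value $6,116.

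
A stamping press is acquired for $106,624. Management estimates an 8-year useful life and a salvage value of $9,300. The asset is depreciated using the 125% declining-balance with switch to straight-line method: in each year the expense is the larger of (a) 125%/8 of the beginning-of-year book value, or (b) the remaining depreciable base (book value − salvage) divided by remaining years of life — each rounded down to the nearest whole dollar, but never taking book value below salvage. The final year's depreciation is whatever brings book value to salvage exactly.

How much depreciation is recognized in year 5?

$10,949

Depreciable base = $106,624 − $9,300 = $97,324.
Year 1: DB = ⌊$106,624 × 125%/8⌋ = $16,660; SL = ⌊$97,324/8⌋ = $12,165 → take DB $16,660. Book value $89,964.
Year 2: DB = ⌊$89,964 × 125%/8⌋ = $14,056; SL = ⌊$80,664/7⌋ = $11,523 → take DB $14,056. Book value $75,908.
Year 3: DB = ⌊$75,908 × 125%/8⌋ = $11,860; SL = ⌊$66,608/6⌋ = $11,101 → take DB $11,860. Book value $64,048.
Year 4: DB = ⌊$64,048 × 125%/8⌋ = $10,007; SL = ⌊$54,748/5⌋ = $10,949 → take SL $10,949. Book value $53,099.
Year 5: DB = ⌊$53,099 × 125%/8⌋ = $8,296; SL = ⌊$43,799/4⌋ = $10,949 → take SL $10,949. Book value $42,150.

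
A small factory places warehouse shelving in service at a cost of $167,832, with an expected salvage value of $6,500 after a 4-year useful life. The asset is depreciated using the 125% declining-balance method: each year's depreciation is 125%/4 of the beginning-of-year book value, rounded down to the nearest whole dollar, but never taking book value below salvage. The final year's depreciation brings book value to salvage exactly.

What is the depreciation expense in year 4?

Depreciable base = $167,832 − $6,500 = $161,332.
Year 1: ⌊$167,832 × 125%/4⌋ = $52,447. Book value $115,385.
Year 2: ⌊$115,385 × 125%/4⌋ = $36,057. Book value $79,328.
Year 3: ⌊$79,328 × 125%/4⌋ = $24,790. Book value $54,538.
Year 4 (final): $54,538 − $6,500 = $48,038. Book value $6,500.

$48,038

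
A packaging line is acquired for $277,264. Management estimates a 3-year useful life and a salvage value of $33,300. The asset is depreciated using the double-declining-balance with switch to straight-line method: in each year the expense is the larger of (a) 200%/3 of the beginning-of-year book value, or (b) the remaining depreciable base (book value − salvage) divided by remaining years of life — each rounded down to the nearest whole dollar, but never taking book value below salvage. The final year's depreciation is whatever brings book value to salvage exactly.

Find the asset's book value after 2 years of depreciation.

$33,300

Depreciable base = $277,264 − $33,300 = $243,964.
Year 1: DB = ⌊$277,264 × 200%/3⌋ = $184,842; SL = ⌊$243,964/3⌋ = $81,321 → take DB $184,842. Book value $92,422.
Year 2: DB = ⌊$92,422 × 200%/3⌋ = $61,614; SL = ⌊$59,122/2⌋ = $29,561 → take DB $61,614, capped at $59,122. Book value $33,300.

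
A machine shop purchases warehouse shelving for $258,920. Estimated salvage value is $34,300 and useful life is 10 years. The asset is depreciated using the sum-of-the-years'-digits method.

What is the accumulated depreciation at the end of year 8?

Depreciable base = $258,920 − $34,300 = $224,620.
Sum of the years' digits = 10+9+8+7+6+5+4+3+2+1 = 55.
Year 1: $224,620 × 10/55 = $40,840. Book value $218,080.
Year 2: $224,620 × 9/55 = $36,756. Book value $181,324.
Year 3: $224,620 × 8/55 = $32,672. Book value $148,652.
Year 4: $224,620 × 7/55 = $28,588. Book value $120,064.
Year 5: $224,620 × 6/55 = $24,504. Book value $95,560.
Year 6: $224,620 × 5/55 = $20,420. Book value $75,140.
Year 7: $224,620 × 4/55 = $16,336. Book value $58,804.
Year 8: $224,620 × 3/55 = $12,252. Book value $46,552.
Accumulated through year 8 = $258,920 − $46,552 = $212,368.

$212,368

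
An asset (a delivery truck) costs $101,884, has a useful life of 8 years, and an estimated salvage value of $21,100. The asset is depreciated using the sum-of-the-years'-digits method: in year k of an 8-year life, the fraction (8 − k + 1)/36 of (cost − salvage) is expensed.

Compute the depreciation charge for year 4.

$11,220

Depreciable base = $101,884 − $21,100 = $80,784.
Sum of the years' digits = 8+7+6+5+4+3+2+1 = 36.
Year 1: $80,784 × 8/36 = $17,952. Book value $83,932.
Year 2: $80,784 × 7/36 = $15,708. Book value $68,224.
Year 3: $80,784 × 6/36 = $13,464. Book value $54,760.
Year 4: $80,784 × 5/36 = $11,220. Book value $43,540.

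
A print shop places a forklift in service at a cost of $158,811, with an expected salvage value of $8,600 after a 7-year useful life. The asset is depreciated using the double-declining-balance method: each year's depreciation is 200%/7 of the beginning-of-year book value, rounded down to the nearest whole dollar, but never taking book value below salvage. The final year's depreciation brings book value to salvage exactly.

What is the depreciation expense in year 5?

$11,811

Depreciable base = $158,811 − $8,600 = $150,211.
Year 1: ⌊$158,811 × 200%/7⌋ = $45,374. Book value $113,437.
Year 2: ⌊$113,437 × 200%/7⌋ = $32,410. Book value $81,027.
Year 3: ⌊$81,027 × 200%/7⌋ = $23,150. Book value $57,877.
Year 4: ⌊$57,877 × 200%/7⌋ = $16,536. Book value $41,341.
Year 5: ⌊$41,341 × 200%/7⌋ = $11,811. Book value $29,530.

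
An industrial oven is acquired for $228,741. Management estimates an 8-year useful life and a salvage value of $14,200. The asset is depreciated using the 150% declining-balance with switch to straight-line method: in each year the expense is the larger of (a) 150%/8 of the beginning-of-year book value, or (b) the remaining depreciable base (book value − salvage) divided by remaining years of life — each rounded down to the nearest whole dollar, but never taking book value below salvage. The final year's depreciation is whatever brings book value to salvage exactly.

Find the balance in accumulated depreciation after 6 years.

Depreciable base = $228,741 − $14,200 = $214,541.
Year 1: DB = ⌊$228,741 × 150%/8⌋ = $42,888; SL = ⌊$214,541/8⌋ = $26,817 → take DB $42,888. Book value $185,853.
Year 2: DB = ⌊$185,853 × 150%/8⌋ = $34,847; SL = ⌊$171,653/7⌋ = $24,521 → take DB $34,847. Book value $151,006.
Year 3: DB = ⌊$151,006 × 150%/8⌋ = $28,313; SL = ⌊$136,806/6⌋ = $22,801 → take DB $28,313. Book value $122,693.
Year 4: DB = ⌊$122,693 × 150%/8⌋ = $23,004; SL = ⌊$108,493/5⌋ = $21,698 → take DB $23,004. Book value $99,689.
Year 5: DB = ⌊$99,689 × 150%/8⌋ = $18,691; SL = ⌊$85,489/4⌋ = $21,372 → take SL $21,372. Book value $78,317.
Year 6: DB = ⌊$78,317 × 150%/8⌋ = $14,684; SL = ⌊$64,117/3⌋ = $21,372 → take SL $21,372. Book value $56,945.
Accumulated through year 6 = $228,741 − $56,945 = $171,796.

$171,796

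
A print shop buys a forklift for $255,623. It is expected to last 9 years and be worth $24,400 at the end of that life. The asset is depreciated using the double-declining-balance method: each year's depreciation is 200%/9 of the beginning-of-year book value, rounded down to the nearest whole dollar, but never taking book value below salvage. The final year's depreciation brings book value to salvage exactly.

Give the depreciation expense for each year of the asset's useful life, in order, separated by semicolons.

Depreciable base = $255,623 − $24,400 = $231,223.
Year 1: ⌊$255,623 × 200%/9⌋ = $56,805. Book value $198,818.
Year 2: ⌊$198,818 × 200%/9⌋ = $44,181. Book value $154,637.
Year 3: ⌊$154,637 × 200%/9⌋ = $34,363. Book value $120,274.
Year 4: ⌊$120,274 × 200%/9⌋ = $26,727. Book value $93,547.
Year 5: ⌊$93,547 × 200%/9⌋ = $20,788. Book value $72,759.
Year 6: ⌊$72,759 × 200%/9⌋ = $16,168. Book value $56,591.
Year 7: ⌊$56,591 × 200%/9⌋ = $12,575. Book value $44,016.
Year 8: ⌊$44,016 × 200%/9⌋ = $9,781. Book value $34,235.
Year 9 (final): $34,235 − $24,400 = $9,835. Book value $24,400.

$56,805; $44,181; $34,363; $26,727; $20,788; $16,168; $12,575; $9,781; $9,835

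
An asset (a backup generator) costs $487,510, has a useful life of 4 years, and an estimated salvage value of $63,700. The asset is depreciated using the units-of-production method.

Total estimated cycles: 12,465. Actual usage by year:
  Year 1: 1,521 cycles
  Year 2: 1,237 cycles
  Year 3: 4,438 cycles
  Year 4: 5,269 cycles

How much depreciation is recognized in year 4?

Depreciable base = $487,510 − $63,700 = $423,810.
Rate = $423,810 / 12,465 cycles = $34 per cycle.
Year 1: 1,521 × $34 = $51,714. Book value $435,796.
Year 2: 1,237 × $34 = $42,058. Book value $393,738.
Year 3: 4,438 × $34 = $150,892. Book value $242,846.
Year 4: 5,269 × $34 = $179,146. Book value $63,700.

$179,146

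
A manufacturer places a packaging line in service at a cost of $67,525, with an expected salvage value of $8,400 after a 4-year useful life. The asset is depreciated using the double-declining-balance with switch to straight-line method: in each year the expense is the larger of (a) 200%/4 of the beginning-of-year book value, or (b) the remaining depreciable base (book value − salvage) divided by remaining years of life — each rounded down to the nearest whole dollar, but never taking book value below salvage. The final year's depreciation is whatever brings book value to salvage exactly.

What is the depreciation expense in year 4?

Depreciable base = $67,525 − $8,400 = $59,125.
Year 1: DB = ⌊$67,525 × 200%/4⌋ = $33,762; SL = ⌊$59,125/4⌋ = $14,781 → take DB $33,762. Book value $33,763.
Year 2: DB = ⌊$33,763 × 200%/4⌋ = $16,881; SL = ⌊$25,363/3⌋ = $8,454 → take DB $16,881. Book value $16,882.
Year 3: DB = ⌊$16,882 × 200%/4⌋ = $8,441; SL = ⌊$8,482/2⌋ = $4,241 → take DB $8,441. Book value $8,441.
Year 4 (final): $8,441 − $8,400 = $41. Book value $8,400.

$41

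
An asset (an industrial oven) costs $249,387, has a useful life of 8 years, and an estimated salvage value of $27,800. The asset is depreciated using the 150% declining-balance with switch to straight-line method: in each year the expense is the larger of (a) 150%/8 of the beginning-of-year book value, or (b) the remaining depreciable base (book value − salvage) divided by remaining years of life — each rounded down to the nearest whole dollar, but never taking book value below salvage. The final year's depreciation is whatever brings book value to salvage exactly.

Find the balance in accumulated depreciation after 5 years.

$161,080

Depreciable base = $249,387 − $27,800 = $221,587.
Year 1: DB = ⌊$249,387 × 150%/8⌋ = $46,760; SL = ⌊$221,587/8⌋ = $27,698 → take DB $46,760. Book value $202,627.
Year 2: DB = ⌊$202,627 × 150%/8⌋ = $37,992; SL = ⌊$174,827/7⌋ = $24,975 → take DB $37,992. Book value $164,635.
Year 3: DB = ⌊$164,635 × 150%/8⌋ = $30,869; SL = ⌊$136,835/6⌋ = $22,805 → take DB $30,869. Book value $133,766.
Year 4: DB = ⌊$133,766 × 150%/8⌋ = $25,081; SL = ⌊$105,966/5⌋ = $21,193 → take DB $25,081. Book value $108,685.
Year 5: DB = ⌊$108,685 × 150%/8⌋ = $20,378; SL = ⌊$80,885/4⌋ = $20,221 → take DB $20,378. Book value $88,307.
Accumulated through year 5 = $249,387 − $88,307 = $161,080.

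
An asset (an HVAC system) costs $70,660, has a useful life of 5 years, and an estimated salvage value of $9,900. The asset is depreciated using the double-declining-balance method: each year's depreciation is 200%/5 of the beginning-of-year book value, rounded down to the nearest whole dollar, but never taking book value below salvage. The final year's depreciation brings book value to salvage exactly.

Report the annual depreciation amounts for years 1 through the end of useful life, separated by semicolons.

Depreciable base = $70,660 − $9,900 = $60,760.
Year 1: ⌊$70,660 × 200%/5⌋ = $28,264. Book value $42,396.
Year 2: ⌊$42,396 × 200%/5⌋ = $16,958. Book value $25,438.
Year 3: ⌊$25,438 × 200%/5⌋ = $10,175. Book value $15,263.
Year 4: ⌊$15,263 × 200%/5⌋ = $6,105, capped at $5,363. Book value $9,900.
Year 5 (final): $9,900 − $9,900 = $0. Book value $9,900.

$28,264; $16,958; $10,175; $5,363; $0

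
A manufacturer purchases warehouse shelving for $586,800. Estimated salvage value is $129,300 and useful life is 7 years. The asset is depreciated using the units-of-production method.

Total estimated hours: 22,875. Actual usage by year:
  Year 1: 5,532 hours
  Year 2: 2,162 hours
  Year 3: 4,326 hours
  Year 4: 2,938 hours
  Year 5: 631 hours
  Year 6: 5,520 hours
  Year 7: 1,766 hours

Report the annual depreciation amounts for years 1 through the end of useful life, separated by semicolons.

$110,640; $43,240; $86,520; $58,760; $12,620; $110,400; $35,320

Depreciable base = $586,800 − $129,300 = $457,500.
Rate = $457,500 / 22,875 hours = $20 per hour.
Year 1: 5,532 × $20 = $110,640. Book value $476,160.
Year 2: 2,162 × $20 = $43,240. Book value $432,920.
Year 3: 4,326 × $20 = $86,520. Book value $346,400.
Year 4: 2,938 × $20 = $58,760. Book value $287,640.
Year 5: 631 × $20 = $12,620. Book value $275,020.
Year 6: 5,520 × $20 = $110,400. Book value $164,620.
Year 7: 1,766 × $20 = $35,320. Book value $129,300.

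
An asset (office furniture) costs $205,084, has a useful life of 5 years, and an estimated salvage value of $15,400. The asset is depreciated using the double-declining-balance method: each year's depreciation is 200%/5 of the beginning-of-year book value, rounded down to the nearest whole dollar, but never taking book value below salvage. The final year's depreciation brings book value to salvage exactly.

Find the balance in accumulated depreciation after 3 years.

Depreciable base = $205,084 − $15,400 = $189,684.
Year 1: ⌊$205,084 × 200%/5⌋ = $82,033. Book value $123,051.
Year 2: ⌊$123,051 × 200%/5⌋ = $49,220. Book value $73,831.
Year 3: ⌊$73,831 × 200%/5⌋ = $29,532. Book value $44,299.
Accumulated through year 3 = $205,084 − $44,299 = $160,785.

$160,785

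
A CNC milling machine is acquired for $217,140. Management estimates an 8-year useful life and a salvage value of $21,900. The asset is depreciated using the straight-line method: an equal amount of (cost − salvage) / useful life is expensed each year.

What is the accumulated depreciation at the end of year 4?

$97,620

Depreciable base = $217,140 − $21,900 = $195,240.
Annual expense = $195,240 / 8 = $24,405.
End of year 1: book value $192,735.
End of year 2: book value $168,330.
End of year 3: book value $143,925.
End of year 4: book value $119,520.
Accumulated through year 4 = $217,140 − $119,520 = $97,620.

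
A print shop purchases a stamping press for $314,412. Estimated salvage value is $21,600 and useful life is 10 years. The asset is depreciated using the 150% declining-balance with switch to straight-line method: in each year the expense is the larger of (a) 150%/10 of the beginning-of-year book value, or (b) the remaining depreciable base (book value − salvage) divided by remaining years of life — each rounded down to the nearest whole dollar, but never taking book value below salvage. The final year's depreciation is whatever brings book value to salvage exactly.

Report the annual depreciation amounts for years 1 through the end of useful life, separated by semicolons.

$47,161; $40,087; $34,074; $28,963; $24,619; $23,581; $23,581; $23,582; $23,582; $23,582

Depreciable base = $314,412 − $21,600 = $292,812.
Year 1: DB = ⌊$314,412 × 150%/10⌋ = $47,161; SL = ⌊$292,812/10⌋ = $29,281 → take DB $47,161. Book value $267,251.
Year 2: DB = ⌊$267,251 × 150%/10⌋ = $40,087; SL = ⌊$245,651/9⌋ = $27,294 → take DB $40,087. Book value $227,164.
Year 3: DB = ⌊$227,164 × 150%/10⌋ = $34,074; SL = ⌊$205,564/8⌋ = $25,695 → take DB $34,074. Book value $193,090.
Year 4: DB = ⌊$193,090 × 150%/10⌋ = $28,963; SL = ⌊$171,490/7⌋ = $24,498 → take DB $28,963. Book value $164,127.
Year 5: DB = ⌊$164,127 × 150%/10⌋ = $24,619; SL = ⌊$142,527/6⌋ = $23,754 → take DB $24,619. Book value $139,508.
Year 6: DB = ⌊$139,508 × 150%/10⌋ = $20,926; SL = ⌊$117,908/5⌋ = $23,581 → take SL $23,581. Book value $115,927.
Year 7: DB = ⌊$115,927 × 150%/10⌋ = $17,389; SL = ⌊$94,327/4⌋ = $23,581 → take SL $23,581. Book value $92,346.
Year 8: DB = ⌊$92,346 × 150%/10⌋ = $13,851; SL = ⌊$70,746/3⌋ = $23,582 → take SL $23,582. Book value $68,764.
Year 9: DB = ⌊$68,764 × 150%/10⌋ = $10,314; SL = ⌊$47,164/2⌋ = $23,582 → take SL $23,582. Book value $45,182.
Year 10 (final): $45,182 − $21,600 = $23,582. Book value $21,600.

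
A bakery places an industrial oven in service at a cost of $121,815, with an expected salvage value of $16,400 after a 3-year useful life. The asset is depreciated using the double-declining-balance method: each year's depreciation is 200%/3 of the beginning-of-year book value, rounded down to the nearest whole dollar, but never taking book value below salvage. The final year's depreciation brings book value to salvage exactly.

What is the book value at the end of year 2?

$16,400

Depreciable base = $121,815 − $16,400 = $105,415.
Year 1: ⌊$121,815 × 200%/3⌋ = $81,210. Book value $40,605.
Year 2: ⌊$40,605 × 200%/3⌋ = $27,070, capped at $24,205. Book value $16,400.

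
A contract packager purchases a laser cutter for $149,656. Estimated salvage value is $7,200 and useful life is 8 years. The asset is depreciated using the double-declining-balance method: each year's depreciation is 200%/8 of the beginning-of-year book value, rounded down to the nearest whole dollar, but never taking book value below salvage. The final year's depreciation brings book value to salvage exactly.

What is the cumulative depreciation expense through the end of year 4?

$102,303

Depreciable base = $149,656 − $7,200 = $142,456.
Year 1: ⌊$149,656 × 200%/8⌋ = $37,414. Book value $112,242.
Year 2: ⌊$112,242 × 200%/8⌋ = $28,060. Book value $84,182.
Year 3: ⌊$84,182 × 200%/8⌋ = $21,045. Book value $63,137.
Year 4: ⌊$63,137 × 200%/8⌋ = $15,784. Book value $47,353.
Accumulated through year 4 = $149,656 − $47,353 = $102,303.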